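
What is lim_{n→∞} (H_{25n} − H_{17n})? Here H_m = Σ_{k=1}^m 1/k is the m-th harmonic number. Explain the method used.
lim = ln(25/17)

Euler-Maclaurin gives H_m = ln m + γ + 1/(2m) + O(1/m^2). The γ and O(1/m) terms cancel in the difference:
  H_{25n} − H_{17n} = ln(25n) − ln(17n) + O(1/n) = ln(25/17) + O(1/n).
Hence the limit is ln(25/17).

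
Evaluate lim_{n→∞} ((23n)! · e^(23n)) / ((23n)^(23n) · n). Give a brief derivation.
lim = 0

Stirling: (23n)! ~ sqrt(2π·23n) · (23n/e)^(23n). Hence
  (23n)! · e^(23n) / (23n)^(23n) ~ sqrt(2π·23n).
Dividing by n: sqrt(2π·23n) / n = sqrt(2π·23) · n^((1−2)/2), so the expression behaves like sqrt(2π·23) · n^((1−2)/2) → 0.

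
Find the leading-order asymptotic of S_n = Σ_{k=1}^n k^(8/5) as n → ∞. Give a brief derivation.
S_n ~ (5/13) · n^(13/5)

Integral comparison: Σ_{k=1}^n k^(8/5) = ∫_0^n x^(8/5) dx + O(n^(8/5)). The integral is n^(1 + 8/5) / (1 + 8/5) = n^((8+5)/5) / ((8+5)/5) = (5/13) · n^(13/5).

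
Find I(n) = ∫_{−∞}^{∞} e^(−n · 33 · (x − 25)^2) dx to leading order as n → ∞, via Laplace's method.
I(n) = sqrt(π/(33n))

Here φ(x) = 33 · (x − 25)^2 has its unique minimum at x* = 25 with φ(x*) = 0 and φ''(x*) = 66. Laplace's method gives
  I(n) ~ e^(−n φ(x*)) · sqrt(2π / (n · φ''(x*))) = sqrt(2π / (66n)) = sqrt(π/(33n)).
This is exact: substituting u = (x − 25)·sqrt(33n) gives I(n) = (1/sqrt(33n)) ∫_{−∞}^{∞} e^(−u^2) du = sqrt(π/(33n)).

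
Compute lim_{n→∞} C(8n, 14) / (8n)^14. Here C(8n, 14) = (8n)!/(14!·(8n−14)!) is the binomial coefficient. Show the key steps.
lim = 1/14! = 1/87178291200

With N = 8n → ∞: C(N, 14) / N^14 = [N(N−1)…(N−13)] / (14! · N^14) = (1/14!) · 1 · (1 − 1/(8n)) · … · (1 − 13/(8n)). Each factor → 1 as N → ∞, so the limit is 1/14! = 1/87178291200.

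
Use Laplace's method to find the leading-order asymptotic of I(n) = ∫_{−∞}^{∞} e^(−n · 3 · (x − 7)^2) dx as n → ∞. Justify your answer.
I(n) = sqrt(π/(3n))

Here φ(x) = 3 · (x − 7)^2 has its unique minimum at x* = 7 with φ(x*) = 0 and φ''(x*) = 6. Laplace's method gives
  I(n) ~ e^(−n φ(x*)) · sqrt(2π / (n · φ''(x*))) = sqrt(2π / (6n)) = sqrt(π/(3n)).
This is exact: substituting u = (x − 7)·sqrt(3n) gives I(n) = (1/sqrt(3n)) ∫_{−∞}^{∞} e^(−u^2) du = sqrt(π/(3n)).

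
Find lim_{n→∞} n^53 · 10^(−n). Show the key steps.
lim = 0

Exponentials with base > 1 dominate every fixed polynomial: for any fixed c, n^c / 10^n → 0 as n → ∞ (e.g. by the ratio test, or by writing 10^n = e^(n ln 10) and noting e^(n ln 10) / n^c → ∞). Hence n^53 · 10^(−n) = n^53 / 10^n → 0.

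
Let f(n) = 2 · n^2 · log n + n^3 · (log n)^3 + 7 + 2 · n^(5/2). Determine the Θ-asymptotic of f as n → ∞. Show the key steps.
f(n) ∈ Θ(n^3 · (log n)^3)

Compare the terms by growth order. For large n, n^a · (log n)^b dominates n^a' · (log n)^b' iff a > a', or (a = a' and b > b'). Ranking the 4 terms shows the dominant one is n^3 · (log n)^3. Hence f(n) ∈ Θ(n^3 · (log n)^3).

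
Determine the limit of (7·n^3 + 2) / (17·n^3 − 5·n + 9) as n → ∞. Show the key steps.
lim = 7/17

For large n the leading n^3 terms dominate both numerator and denominator. Dividing top and bottom by n^3, every other term tends to 0, leaving 7/17.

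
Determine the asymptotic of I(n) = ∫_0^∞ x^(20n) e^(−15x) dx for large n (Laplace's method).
I(n) ~ (sqrt(2π·20n) / 15) · (20n/(15e))^(20n)

Write the integrand as exp(20n ln x − 15x) and set f(x) = 20n ln x − 15x. Then f'(x) = 20n/x − 15 = 0 at x* = 20n/15, and f''(x*) = −20n/x*^2 = −15^2/(20n). Laplace's method (interior maximum) gives
  I(n) ~ e^(f(x*)) · sqrt(2π / |f''(x*)|)
        = exp(20n ln(20n/15) − 20n) · sqrt(2π · 20n / 15^2)
        = (20n/15)^(20n) e^(−20n) · sqrt(2π·20n) / 15
        = (sqrt(2π·20n) / 15) · (20n/(15e))^(20n).
This matches Γ(20n+1)/15^(20n+1) with Stirling applied to Γ.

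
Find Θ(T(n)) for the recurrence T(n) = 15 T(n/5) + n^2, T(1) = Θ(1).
T(n) = Θ(n^2)

log_5 15 ≈ 1.683. f(n) = n^2 dominates n^(log_5 15) since 2 > 1.683, and the regularity condition a·f(n/b) = 15·(n/5)^2 = (15/25)·n^2 ≤ c·f(n) holds with c = 15/25 ≈ 0.6 < 1. So this is Case 3: T(n) = Θ(f(n)) = Θ(n^2).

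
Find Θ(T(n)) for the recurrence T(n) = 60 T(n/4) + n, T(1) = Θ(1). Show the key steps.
T(n) = Θ(n^(log_4 60))

Master theorem: compare f(n) = n to n^(log_4 60) where log_4 60 ≈ 2.953. Since 1 < log_4 60, we have f(n) = O(n^(log_4 60 − ε)) for some ε > 0 — Case 1. Hence T(n) = Θ(n^(log_4 60)).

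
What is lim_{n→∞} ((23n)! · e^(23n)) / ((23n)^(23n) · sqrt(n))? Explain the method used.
lim = sqrt(2π·23)

Stirling: (23n)! ~ sqrt(2π·23n) · (23n/e)^(23n). Hence
  (23n)! · e^(23n) / (23n)^(23n) ~ sqrt(2π·23n).
Dividing by sqrt(n): sqrt(2π·23n) / sqrt(n) = sqrt(2π·23) · n^((1−1)/2), so the limit is sqrt(2π·23).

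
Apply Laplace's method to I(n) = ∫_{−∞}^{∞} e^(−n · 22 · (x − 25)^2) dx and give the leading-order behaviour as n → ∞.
I(n) = sqrt(π/(22n))

Here φ(x) = 22 · (x − 25)^2 has its unique minimum at x* = 25 with φ(x*) = 0 and φ''(x*) = 44. Laplace's method gives
  I(n) ~ e^(−n φ(x*)) · sqrt(2π / (n · φ''(x*))) = sqrt(2π / (44n)) = sqrt(π/(22n)).
This is exact: substituting u = (x − 25)·sqrt(22n) gives I(n) = (1/sqrt(22n)) ∫_{−∞}^{∞} e^(−u^2) du = sqrt(π/(22n)).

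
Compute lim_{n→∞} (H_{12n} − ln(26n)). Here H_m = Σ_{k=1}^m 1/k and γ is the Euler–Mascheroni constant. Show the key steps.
lim = ln(6/13) + γ

By Euler-Maclaurin, H_m = ln m + γ + O(1/m). So
  H_{12n} − ln(26n) = ln(12n) + γ − ln(26n) + O(1/n)
                       = ln(12/26) + γ + O(1/n).
Hence the limit is ln(12/26) + γ (= ln(6/13)).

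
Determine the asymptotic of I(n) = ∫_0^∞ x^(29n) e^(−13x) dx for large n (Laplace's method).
I(n) ~ (sqrt(2π·29n) / 13) · (29n/(13e))^(29n)

Write the integrand as exp(29n ln x − 13x) and set f(x) = 29n ln x − 13x. Then f'(x) = 29n/x − 13 = 0 at x* = 29n/13, and f''(x*) = −29n/x*^2 = −13^2/(29n). Laplace's method (interior maximum) gives
  I(n) ~ e^(f(x*)) · sqrt(2π / |f''(x*)|)
        = exp(29n ln(29n/13) − 29n) · sqrt(2π · 29n / 13^2)
        = (29n/13)^(29n) e^(−29n) · sqrt(2π·29n) / 13
        = (sqrt(2π·29n) / 13) · (29n/(13e))^(29n).
This matches Γ(29n+1)/13^(29n+1) with Stirling applied to Γ.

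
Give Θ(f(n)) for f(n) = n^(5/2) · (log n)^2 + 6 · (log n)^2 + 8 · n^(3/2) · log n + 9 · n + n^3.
f(n) ∈ Θ(n^3)

Compare the terms by growth order. For large n, n^a · (log n)^b dominates n^a' · (log n)^b' iff a > a', or (a = a' and b > b'). Ranking the 5 terms shows the dominant one is n^3. Hence f(n) ∈ Θ(n^3).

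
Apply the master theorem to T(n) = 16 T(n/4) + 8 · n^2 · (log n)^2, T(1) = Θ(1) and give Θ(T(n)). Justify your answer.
T(n) = Θ(n^2 · (log n)^3)

Here log_4 16 = 2 and f(n) = 8 · n^2 · (log n)^2 = Θ(n^(log_4 16) · (log n)^2). This is the extended Case 2 of the master theorem (f matches the critical exponent up to log factors), giving T(n) = Θ(n^(log_4 16) · (log n)^(2+1)) = Θ(n^2 · (log n)^3).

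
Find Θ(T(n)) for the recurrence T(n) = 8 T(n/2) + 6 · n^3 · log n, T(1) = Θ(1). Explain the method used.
T(n) = Θ(n^3 · (log n)^2)

Here log_2 8 = 3 and f(n) = 6 · n^3 · log n = Θ(n^(log_2 8) · (log n)^1). This is the extended Case 2 of the master theorem (f matches the critical exponent up to log factors), giving T(n) = Θ(n^(log_2 8) · (log n)^(1+1)) = Θ(n^3 · (log n)^2).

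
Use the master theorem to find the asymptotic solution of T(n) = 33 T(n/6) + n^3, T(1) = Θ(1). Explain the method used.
T(n) = Θ(n^3)

log_6 33 ≈ 1.951. f(n) = n^3 dominates n^(log_6 33) since 3 > 1.951, and the regularity condition a·f(n/b) = 33·(n/6)^3 = (33/216)·n^3 ≤ c·f(n) holds with c = 33/216 ≈ 0.153 < 1. So this is Case 3: T(n) = Θ(f(n)) = Θ(n^3).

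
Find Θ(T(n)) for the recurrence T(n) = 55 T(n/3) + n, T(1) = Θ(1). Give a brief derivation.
T(n) = Θ(n^(log_3 55))

Master theorem: compare f(n) = n to n^(log_3 55) where log_3 55 ≈ 3.648. Since 1 < log_3 55, we have f(n) = O(n^(log_3 55 − ε)) for some ε > 0 — Case 1. Hence T(n) = Θ(n^(log_3 55)).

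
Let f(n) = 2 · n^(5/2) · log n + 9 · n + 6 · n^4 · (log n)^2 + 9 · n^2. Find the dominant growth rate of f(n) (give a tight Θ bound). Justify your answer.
f(n) ∈ Θ(n^4 · (log n)^2)

Compare the terms by growth order. For large n, n^a · (log n)^b dominates n^a' · (log n)^b' iff a > a', or (a = a' and b > b'). Ranking the 4 terms shows the dominant one is 6 · n^4 · (log n)^2. Hence f(n) ∈ Θ(n^4 · (log n)^2).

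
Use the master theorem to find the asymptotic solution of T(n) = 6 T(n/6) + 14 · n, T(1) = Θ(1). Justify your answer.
T(n) = Θ(n log n)

log_6 6 = 1, and f(n) = 14 · n = Θ(n^(log_6 6)). This is Case 2 of the master theorem: T(n) = Θ(f(n) · log n) = Θ(n log n).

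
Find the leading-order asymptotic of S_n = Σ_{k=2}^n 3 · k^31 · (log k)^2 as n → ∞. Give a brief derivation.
S_n ~ 3 · n^32 · (log n)^2 / 32

By integral comparison, S_n = ∫_1^n 3 · x^31 · (log x)^2 dx + O(n^31 · (log n)^2). For the integral, the leading term of ∫_1^n x^31 (log x)^2 dx is n^32/32 · (log n)^2 (by repeated integration by parts; each step lowers the log-exponent and produces a relatively O(1/log n) correction). Hence S_n ~ 3 · n^32 · (log n)^2 / 32.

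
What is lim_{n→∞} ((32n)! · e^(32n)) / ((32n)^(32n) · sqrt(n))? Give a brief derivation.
lim = sqrt(2π·32)

Stirling: (32n)! ~ sqrt(2π·32n) · (32n/e)^(32n). Hence
  (32n)! · e^(32n) / (32n)^(32n) ~ sqrt(2π·32n).
Dividing by sqrt(n): sqrt(2π·32n) / sqrt(n) = sqrt(2π·32) · n^((1−1)/2), so the limit is sqrt(2π·32).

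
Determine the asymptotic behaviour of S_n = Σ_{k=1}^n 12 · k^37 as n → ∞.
S_n ~ 6 · n^38 / 19

By integral comparison (Euler-Maclaurin), Σ_{k=1}^n 12 · k^37 = 12 · ∫_0^n x^37 dx + O(n^37) = 12 · n^38/38 = 6 · n^38 / 19 + O(n^37). (Equivalently, Faulhaber's formula gives the same leading term.)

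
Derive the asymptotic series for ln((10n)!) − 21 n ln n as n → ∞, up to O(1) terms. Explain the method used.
ln((10n)!) − 21 n ln n = −11 n ln n + 10(ln 10 − 1) n + (1/2) ln(2π·10n) + O(1/n)

Stirling: ln((10n)!) = 10n ln(10n) − 10n + (1/2) ln(2π·10n) + O(1/n).
Expand 10n ln(10n) = 10n (ln n + ln 10) = 10n ln n + 10n ln 10.
Subtract 21n ln n: leading term is (10 − 21) n ln n = −11 n ln n. The next term is 10n ln 10 − 10n = 10(ln 10 − 1) n. Then the (1/2) ln(2π·10n) correction.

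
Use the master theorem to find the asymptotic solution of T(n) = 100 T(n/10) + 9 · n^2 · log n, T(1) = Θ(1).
T(n) = Θ(n^2 · (log n)^2)

Here log_10 100 = 2 and f(n) = 9 · n^2 · log n = Θ(n^(log_10 100) · (log n)^1). This is the extended Case 2 of the master theorem (f matches the critical exponent up to log factors), giving T(n) = Θ(n^(log_10 100) · (log n)^(1+1)) = Θ(n^2 · (log n)^2).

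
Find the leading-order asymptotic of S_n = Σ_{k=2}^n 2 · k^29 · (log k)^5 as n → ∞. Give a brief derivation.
S_n ~ n^30 · (log n)^5 / 15

By integral comparison, S_n = ∫_1^n 2 · x^29 · (log x)^5 dx + O(n^29 · (log n)^5). For the integral, the leading term of ∫_1^n x^29 (log x)^5 dx is n^30/30 · (log n)^5 (by repeated integration by parts; each step lowers the log-exponent and produces a relatively O(1/log n) correction). Hence S_n ~ n^30 · (log n)^5 / 15.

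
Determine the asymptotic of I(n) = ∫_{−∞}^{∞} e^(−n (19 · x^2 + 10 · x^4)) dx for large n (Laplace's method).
I(n) ~ sqrt(π/(19n))

φ(x) = 19 · x^2 + 10 · x^4 has its unique global minimum at x* = 0 (since φ'(x) = 38x + 40x^3 = 0 only at x = 0 for real x with both coefficients positive, and φ → ∞ as |x| → ∞). At x* = 0, φ(0) = 0 and φ''(0) = 38. Laplace's method then gives
  I(n) ~ sqrt(2π / (n · φ''(0))) · e^(−n φ(0)) = sqrt(2π / (38n)) = sqrt(π/(19n)).
The 10 · x^4 term contributes only at subleading order (an O(1/n) relative correction).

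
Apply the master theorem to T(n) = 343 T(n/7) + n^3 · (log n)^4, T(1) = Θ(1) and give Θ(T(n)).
T(n) = Θ(n^3 · (log n)^5)

Here log_7 343 = 3 and f(n) = n^3 · (log n)^4 = Θ(n^(log_7 343) · (log n)^4). This is the extended Case 2 of the master theorem (f matches the critical exponent up to log factors), giving T(n) = Θ(n^(log_7 343) · (log n)^(4+1)) = Θ(n^3 · (log n)^5).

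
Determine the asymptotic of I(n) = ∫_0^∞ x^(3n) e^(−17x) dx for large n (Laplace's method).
I(n) ~ (sqrt(2π·3n) / 17) · (3n/(17e))^(3n)

Write the integrand as exp(3n ln x − 17x) and set f(x) = 3n ln x − 17x. Then f'(x) = 3n/x − 17 = 0 at x* = 3n/17, and f''(x*) = −3n/x*^2 = −17^2/(3n). Laplace's method (interior maximum) gives
  I(n) ~ e^(f(x*)) · sqrt(2π / |f''(x*)|)
        = exp(3n ln(3n/17) − 3n) · sqrt(2π · 3n / 17^2)
        = (3n/17)^(3n) e^(−3n) · sqrt(2π·3n) / 17
        = (sqrt(2π·3n) / 17) · (3n/(17e))^(3n).
This matches Γ(3n+1)/17^(3n+1) with Stirling applied to Γ.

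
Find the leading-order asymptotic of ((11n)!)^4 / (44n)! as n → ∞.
((11n)!)^4/(44n)! ~ ((2π·11n)^(3/2) / 2) · 4^(−4·11n)  →  0

Write N = 11n. Stirling: N! ~ sqrt(2π N)(N/e)^N and (4N)! ~ sqrt(2π·4N)·(4N/e)^(4N).
  (N!)^4/(4N)! ~ (2π N)^(4/2) (N/e)^(4N) / [sqrt(2π·4N) (4N/e)^(4N)]
     = (2π N)^(4/2) / sqrt(2π·4N) · (N/(4N))^(4N)
     = (2π N)^((4−1)/2) / 2 · 4^(−4N).
Since 4^4 > 1, the factor 4^(−4N) decays exponentially, so the ratio → 0. Substituting N = 11n gives the stated form.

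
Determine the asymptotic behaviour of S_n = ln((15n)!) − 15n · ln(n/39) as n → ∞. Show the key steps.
S_n ~ 15n · (ln 585 − 1) + O(ln n)

Stirling: ln((15n)!) = 15n ln(15n) − 15n + O(ln n).
  S_n = 15n ln(15n) − 15n − 15n ln(n/39) + O(ln n)
      = 15n ln(15n) − 15n ln n + 15n ln 39 − 15n + O(ln n)
      = 15n ln 15 + 15n ln 39 − 15n + O(ln n)
      = 15n (ln 585 − 1) + O(ln n).
Numerically ln(585) − 1 ≈ 5.3716.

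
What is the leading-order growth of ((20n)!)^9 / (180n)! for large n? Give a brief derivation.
((20n)!)^9/(180n)! ~ ((2π·20n)^(8/2) / 3) · 9^(−9·20n)  →  0

Write N = 20n. Stirling: N! ~ sqrt(2π N)(N/e)^N and (9N)! ~ sqrt(2π·9N)·(9N/e)^(9N).
  (N!)^9/(9N)! ~ (2π N)^(9/2) (N/e)^(9N) / [sqrt(2π·9N) (9N/e)^(9N)]
     = (2π N)^(9/2) / sqrt(2π·9N) · (N/(9N))^(9N)
     = (2π N)^((9−1)/2) / 3 · 9^(−9N).
Since 9^9 > 1, the factor 9^(−9N) decays exponentially, so the ratio → 0. Substituting N = 20n gives the stated form.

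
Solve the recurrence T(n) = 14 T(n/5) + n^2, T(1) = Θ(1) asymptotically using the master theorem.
T(n) = Θ(n^2)

log_5 14 ≈ 1.640. f(n) = n^2 dominates n^(log_5 14) since 2 > 1.640, and the regularity condition a·f(n/b) = 14·(n/5)^2 = (14/25)·n^2 ≤ c·f(n) holds with c = 14/25 ≈ 0.56 < 1. So this is Case 3: T(n) = Θ(f(n)) = Θ(n^2).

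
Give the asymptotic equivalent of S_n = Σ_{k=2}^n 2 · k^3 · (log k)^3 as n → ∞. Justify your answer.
S_n ~ n^4 · (log n)^3 / 2

By integral comparison, S_n = ∫_1^n 2 · x^3 · (log x)^3 dx + O(n^3 · (log n)^3). For the integral, the leading term of ∫_1^n x^3 (log x)^3 dx is n^4/4 · (log n)^3 (by repeated integration by parts; each step lowers the log-exponent and produces a relatively O(1/log n) correction). Hence S_n ~ n^4 · (log n)^3 / 2.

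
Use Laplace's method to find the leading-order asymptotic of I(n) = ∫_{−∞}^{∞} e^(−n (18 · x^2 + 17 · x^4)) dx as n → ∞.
I(n) ~ sqrt(π/(18n))

φ(x) = 18 · x^2 + 17 · x^4 has its unique global minimum at x* = 0 (since φ'(x) = 36x + 68x^3 = 0 only at x = 0 for real x with both coefficients positive, and φ → ∞ as |x| → ∞). At x* = 0, φ(0) = 0 and φ''(0) = 36. Laplace's method then gives
  I(n) ~ sqrt(2π / (n · φ''(0))) · e^(−n φ(0)) = sqrt(2π / (36n)) = sqrt(π/(18n)).
The 17 · x^4 term contributes only at subleading order (an O(1/n) relative correction).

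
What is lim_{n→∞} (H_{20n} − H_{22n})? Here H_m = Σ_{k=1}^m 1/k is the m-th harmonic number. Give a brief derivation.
lim = ln(20/22) = ln(10/11)

Euler-Maclaurin gives H_m = ln m + γ + 1/(2m) + O(1/m^2). The γ and O(1/m) terms cancel in the difference:
  H_{20n} − H_{22n} = ln(20n) − ln(22n) + O(1/n) = ln(20/22) + O(1/n).
Hence the limit is ln(20/22) = ln(10/11).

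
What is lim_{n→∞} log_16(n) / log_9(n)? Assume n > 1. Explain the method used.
lim = ln(9) / ln(16) = log_16(9)

Change of base: log_16(n) = ln n / ln 16 and log_9(n) = ln n / ln 9. The ratio is (ln n / ln 16) · (ln 9 / ln n) = ln 9 / ln 16, a constant independent of n. So the limit is ln 9 / ln 16 = log_16(9).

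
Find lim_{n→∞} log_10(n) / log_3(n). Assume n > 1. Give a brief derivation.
lim = ln(3) / ln(10) = log_10(3)

Change of base: log_10(n) = ln n / ln 10 and log_3(n) = ln n / ln 3. The ratio is (ln n / ln 10) · (ln 3 / ln n) = ln 3 / ln 10, a constant independent of n. So the limit is ln 3 / ln 10 = log_10(3).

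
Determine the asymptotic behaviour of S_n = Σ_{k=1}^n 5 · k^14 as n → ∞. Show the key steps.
S_n ~ n^15 / 3

By integral comparison (Euler-Maclaurin), Σ_{k=1}^n 5 · k^14 = 5 · ∫_0^n x^14 dx + O(n^14) = 5 · n^15/15 = n^15 / 3 + O(n^14). (Equivalently, Faulhaber's formula gives the same leading term.)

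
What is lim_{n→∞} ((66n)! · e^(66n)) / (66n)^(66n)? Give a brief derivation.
lim = ∞

Stirling: (66n)! ~ sqrt(2π·66n) · (66n/e)^(66n). Hence
  (66n)! · e^(66n) / (66n)^(66n) ~ sqrt(2π·66n) = sqrt(2π·66) · sqrt(n) → ∞.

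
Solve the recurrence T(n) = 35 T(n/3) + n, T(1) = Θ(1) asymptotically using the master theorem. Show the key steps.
T(n) = Θ(n^(log_3 35))

Master theorem: compare f(n) = n to n^(log_3 35) where log_3 35 ≈ 3.236. Since 1 < log_3 35, we have f(n) = O(n^(log_3 35 − ε)) for some ε > 0 — Case 1. Hence T(n) = Θ(n^(log_3 35)).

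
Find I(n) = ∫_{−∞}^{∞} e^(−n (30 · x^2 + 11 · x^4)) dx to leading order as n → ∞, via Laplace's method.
I(n) ~ sqrt(π/(30n))

φ(x) = 30 · x^2 + 11 · x^4 has its unique global minimum at x* = 0 (since φ'(x) = 60x + 44x^3 = 0 only at x = 0 for real x with both coefficients positive, and φ → ∞ as |x| → ∞). At x* = 0, φ(0) = 0 and φ''(0) = 60. Laplace's method then gives
  I(n) ~ sqrt(2π / (n · φ''(0))) · e^(−n φ(0)) = sqrt(2π / (60n)) = sqrt(π/(30n)).
The 11 · x^4 term contributes only at subleading order (an O(1/n) relative correction).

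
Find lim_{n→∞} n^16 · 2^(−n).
lim = 0

Exponentials with base > 1 dominate every fixed polynomial: for any fixed c, n^c / 2^n → 0 as n → ∞ (e.g. by the ratio test, or by writing 2^n = e^(n ln 2) and noting e^(n ln 2) / n^c → ∞). Hence n^16 · 2^(−n) = n^16 / 2^n → 0.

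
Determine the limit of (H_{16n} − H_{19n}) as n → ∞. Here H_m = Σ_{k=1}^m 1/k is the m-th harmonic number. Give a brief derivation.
lim = ln(16/19)

Euler-Maclaurin gives H_m = ln m + γ + 1/(2m) + O(1/m^2). The γ and O(1/m) terms cancel in the difference:
  H_{16n} − H_{19n} = ln(16n) − ln(19n) + O(1/n) = ln(16/19) + O(1/n).
Hence the limit is ln(16/19).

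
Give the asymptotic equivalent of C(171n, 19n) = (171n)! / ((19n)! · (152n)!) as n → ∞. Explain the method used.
C(171n, 19n) ~ (387420489/16777216)^(19n) · sqrt(9/(16π·19n))

Write N = 19n. Apply Stirling to each factorial:
  (9N)! ~ sqrt(2π·9N) · (9N/e)^(9N),
  N! ~ sqrt(2π N) · (N/e)^N,
  (8N)! ~ sqrt(2π·8N) · (8N/e)^(8N).
The exponential factors combine to (9N)^(9N) / (N^N · (8N)^(8N)) = 9^(9N)/8^(8N) = (9^9/8^8)^N = (387420489/16777216)^N.
The square-root prefactors combine to sqrt(2π·9N) / (sqrt(2π N)·sqrt(2π·8N)) = sqrt(9 / (2π·8·N)) = sqrt(9/(16π·19n)).
Substituting N = 19n: C(171n, 19n) ~ (387420489/16777216)^(19n) · sqrt(9/(16π·19n)).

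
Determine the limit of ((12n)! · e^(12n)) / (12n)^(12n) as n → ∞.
lim = ∞

Stirling: (12n)! ~ sqrt(2π·12n) · (12n/e)^(12n). Hence
  (12n)! · e^(12n) / (12n)^(12n) ~ sqrt(2π·12n) = sqrt(2π·12) · sqrt(n) → ∞.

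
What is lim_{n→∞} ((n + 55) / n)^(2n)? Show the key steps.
lim = e^110

Rewrite as (1 + 55/n)^(2n). By the standard limit (1 + x/n)^n → e^x, we have (1 + 55/n)^n → e^55, and raising to the 2nd power gives e^110.
More precisely, ln[(1 + 55/n)^(2n)] = 2n · ln(1 + 55/n) = 2n · (55/n + O(1/n^2)) = 110 + O(1/n) → 110.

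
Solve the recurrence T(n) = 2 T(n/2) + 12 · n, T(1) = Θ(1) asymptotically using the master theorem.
T(n) = Θ(n log n)

log_2 2 = 1, and f(n) = 12 · n = Θ(n^(log_2 2)). This is Case 2 of the master theorem: T(n) = Θ(f(n) · log n) = Θ(n log n).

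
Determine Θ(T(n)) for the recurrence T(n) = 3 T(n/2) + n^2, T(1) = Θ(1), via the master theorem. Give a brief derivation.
T(n) = Θ(n^2)

log_2 3 ≈ 1.585. f(n) = n^2 dominates n^(log_2 3) since 2 > 1.585, and the regularity condition a·f(n/b) = 3·(n/2)^2 = (3/4)·n^2 ≤ c·f(n) holds with c = 3/4 ≈ 0.75 < 1. So this is Case 3: T(n) = Θ(f(n)) = Θ(n^2).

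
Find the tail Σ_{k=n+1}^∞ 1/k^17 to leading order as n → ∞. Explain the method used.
Σ_{k>n} 1/k^17 ~ 1/(16 · n^16)

Compare to the integral: ∫_{n}^∞ x^(−17) dx = [−x^(−16)/16]_{n}^∞ = 1/((17−1)·n^16). Euler-Maclaurin then gives
  Σ_{k>n} 1/k^17 = ∫_{n}^∞ dx/x^17 − 1/(2·n^17) + O(1/n^18).
(Equivalently this is ζ(17) − Σ_{k≤n} 1/k^17.)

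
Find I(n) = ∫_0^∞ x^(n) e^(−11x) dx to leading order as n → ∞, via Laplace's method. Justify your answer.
I(n) ~ (sqrt(2π·n) / 11) · (n/(11e))^(n)

Write the integrand as exp(n ln x − 11x) and set f(x) = n ln x − 11x. Then f'(x) = n/x − 11 = 0 at x* = n/11, and f''(x*) = −n/x*^2 = −11^2/(n). Laplace's method (interior maximum) gives
  I(n) ~ e^(f(x*)) · sqrt(2π / |f''(x*)|)
        = exp(n ln(n/11) − n) · sqrt(2π · n / 11^2)
        = (n/11)^(n) e^(−n) · sqrt(2π·n) / 11
        = (sqrt(2π·n) / 11) · (n/(11e))^(n).
This matches Γ(n+1)/11^(n+1) with Stirling applied to Γ.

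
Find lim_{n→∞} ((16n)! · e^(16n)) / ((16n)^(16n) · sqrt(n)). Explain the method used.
lim = sqrt(2π·16)

Stirling: (16n)! ~ sqrt(2π·16n) · (16n/e)^(16n). Hence
  (16n)! · e^(16n) / (16n)^(16n) ~ sqrt(2π·16n).
Dividing by sqrt(n): sqrt(2π·16n) / sqrt(n) = sqrt(2π·16) · n^((1−1)/2), so the limit is sqrt(2π·16).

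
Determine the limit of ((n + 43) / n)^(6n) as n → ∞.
lim = e^258

Rewrite as (1 + 43/n)^(6n). By the standard limit (1 + x/n)^n → e^x, we have (1 + 43/n)^n → e^43, and raising to the 6th power gives e^258.
More precisely, ln[(1 + 43/n)^(6n)] = 6n · ln(1 + 43/n) = 6n · (43/n + O(1/n^2)) = 258 + O(1/n) → 258.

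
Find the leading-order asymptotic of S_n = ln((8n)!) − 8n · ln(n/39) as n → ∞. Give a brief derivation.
S_n ~ 8n · (ln 312 − 1) + O(ln n)

Stirling: ln((8n)!) = 8n ln(8n) − 8n + O(ln n).
  S_n = 8n ln(8n) − 8n − 8n ln(n/39) + O(ln n)
      = 8n ln(8n) − 8n ln n + 8n ln 39 − 8n + O(ln n)
      = 8n ln 8 + 8n ln 39 − 8n + O(ln n)
      = 8n (ln 312 − 1) + O(ln n).
Numerically ln(312) − 1 ≈ 4.7430.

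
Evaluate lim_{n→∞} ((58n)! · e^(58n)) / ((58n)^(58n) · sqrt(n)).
lim = sqrt(2π·58)

Stirling: (58n)! ~ sqrt(2π·58n) · (58n/e)^(58n). Hence
  (58n)! · e^(58n) / (58n)^(58n) ~ sqrt(2π·58n).
Dividing by sqrt(n): sqrt(2π·58n) / sqrt(n) = sqrt(2π·58) · n^((1−1)/2), so the limit is sqrt(2π·58).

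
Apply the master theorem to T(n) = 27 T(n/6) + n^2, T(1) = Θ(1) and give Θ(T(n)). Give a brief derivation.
T(n) = Θ(n^2)

log_6 27 ≈ 1.839. f(n) = n^2 dominates n^(log_6 27) since 2 > 1.839, and the regularity condition a·f(n/b) = 27·(n/6)^2 = (27/36)·n^2 ≤ c·f(n) holds with c = 27/36 ≈ 0.75 < 1. So this is Case 3: T(n) = Θ(f(n)) = Θ(n^2).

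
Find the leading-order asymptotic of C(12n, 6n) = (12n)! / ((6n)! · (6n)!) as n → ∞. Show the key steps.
C(12n, 6n) ~ (4)^(6n) · sqrt(1/(π·6n))

Write N = 6n. Apply Stirling to each factorial:
  (2N)! ~ sqrt(2π·2N) · (2N/e)^(2N),
  N! ~ sqrt(2π N) · (N/e)^N,
  (1N)! ~ sqrt(2π·1N) · (1N/e)^(1N).
The exponential factors combine to (2N)^(2N) / (N^N · (1N)^(1N)) = 2^(2N)/1^(1N) = (2^2/1^1)^N = (4)^N.
The square-root prefactors combine to sqrt(2π·2N) / (sqrt(2π N)·sqrt(2π·1N)) = sqrt(2 / (2π·1·N)) = sqrt(1/(π·6n)).
Substituting N = 6n: C(12n, 6n) ~ (4)^(6n) · sqrt(1/(π·6n)).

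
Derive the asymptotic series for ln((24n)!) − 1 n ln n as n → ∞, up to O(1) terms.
ln((24n)!) − 1 n ln n = 23 n ln n + 24(ln 24 − 1) n + (1/2) ln(2π·24n) + O(1/n)

Stirling: ln((24n)!) = 24n ln(24n) − 24n + (1/2) ln(2π·24n) + O(1/n).
Expand 24n ln(24n) = 24n (ln n + ln 24) = 24n ln n + 24n ln 24.
Subtract 1n ln n: leading term is (24 − 1) n ln n = 23 n ln n. The next term is 24n ln 24 − 24n = 24(ln 24 − 1) n. Then the (1/2) ln(2π·24n) correction.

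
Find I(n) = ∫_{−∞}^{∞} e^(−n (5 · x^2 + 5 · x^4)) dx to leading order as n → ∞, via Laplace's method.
I(n) ~ sqrt(π/(5n))

φ(x) = 5 · x^2 + 5 · x^4 has its unique global minimum at x* = 0 (since φ'(x) = 10x + 20x^3 = 0 only at x = 0 for real x with both coefficients positive, and φ → ∞ as |x| → ∞). At x* = 0, φ(0) = 0 and φ''(0) = 10. Laplace's method then gives
  I(n) ~ sqrt(2π / (n · φ''(0))) · e^(−n φ(0)) = sqrt(2π / (10n)) = sqrt(π/(5n)).
The 5 · x^4 term contributes only at subleading order (an O(1/n) relative correction).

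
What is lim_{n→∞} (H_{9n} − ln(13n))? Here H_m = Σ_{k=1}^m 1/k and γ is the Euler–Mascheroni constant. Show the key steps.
lim = ln(9/13) + γ

By Euler-Maclaurin, H_m = ln m + γ + O(1/m). So
  H_{9n} − ln(13n) = ln(9n) + γ − ln(13n) + O(1/n)
                       = ln(9/13) + γ + O(1/n).
Hence the limit is ln(9/13) + γ.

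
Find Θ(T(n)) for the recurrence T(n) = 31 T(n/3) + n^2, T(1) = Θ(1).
T(n) = Θ(n^(log_3 31))

Master theorem: compare f(n) = n^2 to n^(log_3 31) where log_3 31 ≈ 3.126. Since 2 < log_3 31, we have f(n) = O(n^(log_3 31 − ε)) for some ε > 0 — Case 1. Hence T(n) = Θ(n^(log_3 31)).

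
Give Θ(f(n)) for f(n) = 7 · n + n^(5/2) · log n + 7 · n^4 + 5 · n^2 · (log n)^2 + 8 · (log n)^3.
f(n) ∈ Θ(n^4)

Compare the terms by growth order. For large n, n^a · (log n)^b dominates n^a' · (log n)^b' iff a > a', or (a = a' and b > b'). Ranking the 5 terms shows the dominant one is 7 · n^4. Hence f(n) ∈ Θ(n^4).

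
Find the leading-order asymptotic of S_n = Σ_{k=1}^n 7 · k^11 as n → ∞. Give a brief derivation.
S_n ~ 7 · n^12 / 12

By integral comparison (Euler-Maclaurin), Σ_{k=1}^n 7 · k^11 = 7 · ∫_0^n x^11 dx + O(n^11) = 7 · n^12/12 + O(n^11). (Equivalently, Faulhaber's formula gives the same leading term.)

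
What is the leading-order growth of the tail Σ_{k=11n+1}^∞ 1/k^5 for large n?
Σ_{k>11n} 1/k^5 ~ 1/(4 · (11n)^4)

Compare to the integral: ∫_{11n}^∞ x^(−5) dx = [−x^(−4)/4]_{11n}^∞ = 1/((5−1)·(11n)^4). Euler-Maclaurin then gives
  Σ_{k>11n} 1/k^5 = ∫_{11n}^∞ dx/x^5 − 1/(2·(11n)^5) + O(1/(11n)^6).
(Equivalently this is ζ(5) − Σ_{k≤11n} 1/k^5.)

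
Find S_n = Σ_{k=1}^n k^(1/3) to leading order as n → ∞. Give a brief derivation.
S_n ~ (3/4) · n^(4/3)

Integral comparison: Σ_{k=1}^n k^(1/3) = ∫_0^n x^(1/3) dx + O(n^(1/3)). The integral is n^(1 + 1/3) / (1 + 1/3) = n^((1+3)/3) / ((1+3)/3) = (3/4) · n^(4/3).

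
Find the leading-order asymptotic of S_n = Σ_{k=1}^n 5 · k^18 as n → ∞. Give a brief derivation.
S_n ~ 5 · n^19 / 19

By integral comparison (Euler-Maclaurin), Σ_{k=1}^n 5 · k^18 = 5 · ∫_0^n x^18 dx + O(n^18) = 5 · n^19/19 + O(n^18). (Equivalently, Faulhaber's formula gives the same leading term.)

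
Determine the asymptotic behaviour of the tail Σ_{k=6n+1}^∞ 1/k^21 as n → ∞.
Σ_{k>6n} 1/k^21 ~ 1/(20 · (6n)^20)

Compare to the integral: ∫_{6n}^∞ x^(−21) dx = [−x^(−20)/20]_{6n}^∞ = 1/((21−1)·(6n)^20). Euler-Maclaurin then gives
  Σ_{k>6n} 1/k^21 = ∫_{6n}^∞ dx/x^21 − 1/(2·(6n)^21) + O(1/(6n)^22).
(Equivalently this is ζ(21) − Σ_{k≤6n} 1/k^21.)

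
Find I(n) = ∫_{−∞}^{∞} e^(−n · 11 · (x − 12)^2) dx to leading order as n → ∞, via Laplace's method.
I(n) = sqrt(π/(11n))

Here φ(x) = 11 · (x − 12)^2 has its unique minimum at x* = 12 with φ(x*) = 0 and φ''(x*) = 22. Laplace's method gives
  I(n) ~ e^(−n φ(x*)) · sqrt(2π / (n · φ''(x*))) = sqrt(2π / (22n)) = sqrt(π/(11n)).
This is exact: substituting u = (x − 12)·sqrt(11n) gives I(n) = (1/sqrt(11n)) ∫_{−∞}^{∞} e^(−u^2) du = sqrt(π/(11n)).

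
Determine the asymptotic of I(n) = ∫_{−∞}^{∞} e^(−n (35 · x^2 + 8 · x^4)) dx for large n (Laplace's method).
I(n) ~ sqrt(π/(35n))

φ(x) = 35 · x^2 + 8 · x^4 has its unique global minimum at x* = 0 (since φ'(x) = 70x + 32x^3 = 0 only at x = 0 for real x with both coefficients positive, and φ → ∞ as |x| → ∞). At x* = 0, φ(0) = 0 and φ''(0) = 70. Laplace's method then gives
  I(n) ~ sqrt(2π / (n · φ''(0))) · e^(−n φ(0)) = sqrt(2π / (70n)) = sqrt(π/(35n)).
The 8 · x^4 term contributes only at subleading order (an O(1/n) relative correction).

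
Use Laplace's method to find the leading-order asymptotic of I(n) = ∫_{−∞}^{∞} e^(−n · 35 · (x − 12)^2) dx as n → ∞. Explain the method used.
I(n) = sqrt(π/(35n))

Here φ(x) = 35 · (x − 12)^2 has its unique minimum at x* = 12 with φ(x*) = 0 and φ''(x*) = 70. Laplace's method gives
  I(n) ~ e^(−n φ(x*)) · sqrt(2π / (n · φ''(x*))) = sqrt(2π / (70n)) = sqrt(π/(35n)).
This is exact: substituting u = (x − 12)·sqrt(35n) gives I(n) = (1/sqrt(35n)) ∫_{−∞}^{∞} e^(−u^2) du = sqrt(π/(35n)).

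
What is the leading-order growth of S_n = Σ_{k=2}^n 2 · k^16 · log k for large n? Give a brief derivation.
S_n ~ 2 · n^17 log n / 17 − 2 · n^17 / 289

By integral comparison, S_n = ∫_1^n 2 · x^16 · log x dx + O(n^16 · log n). For the integral, ∫ x^16 log x dx = n^17 log n / 17 − n^17/289 (integration by parts). Hence S_n ~ 2 · n^17 log n / 17 − 2 · n^17 / 289.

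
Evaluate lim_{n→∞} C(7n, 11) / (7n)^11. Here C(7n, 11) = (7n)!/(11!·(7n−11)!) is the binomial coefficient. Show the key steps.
lim = 1/11! = 1/39916800

With N = 7n → ∞: C(N, 11) / N^11 = [N(N−1)…(N−10)] / (11! · N^11) = (1/11!) · 1 · (1 − 1/(7n)) · … · (1 − 10/(7n)). Each factor → 1 as N → ∞, so the limit is 1/11! = 1/39916800.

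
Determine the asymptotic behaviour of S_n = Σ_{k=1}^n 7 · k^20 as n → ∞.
S_n ~ n^21 / 3

By integral comparison (Euler-Maclaurin), Σ_{k=1}^n 7 · k^20 = 7 · ∫_0^n x^20 dx + O(n^20) = 7 · n^21/21 = n^21 / 3 + O(n^20). (Equivalently, Faulhaber's formula gives the same leading term.)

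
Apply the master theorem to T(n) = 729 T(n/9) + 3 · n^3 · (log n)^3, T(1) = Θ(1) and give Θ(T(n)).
T(n) = Θ(n^3 · (log n)^4)

Here log_9 729 = 3 and f(n) = 3 · n^3 · (log n)^3 = Θ(n^(log_9 729) · (log n)^3). This is the extended Case 2 of the master theorem (f matches the critical exponent up to log factors), giving T(n) = Θ(n^(log_9 729) · (log n)^(3+1)) = Θ(n^3 · (log n)^4).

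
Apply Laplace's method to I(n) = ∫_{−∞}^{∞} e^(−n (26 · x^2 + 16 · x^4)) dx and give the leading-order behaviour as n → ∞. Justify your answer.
I(n) ~ sqrt(π/(26n))

φ(x) = 26 · x^2 + 16 · x^4 has its unique global minimum at x* = 0 (since φ'(x) = 52x + 64x^3 = 0 only at x = 0 for real x with both coefficients positive, and φ → ∞ as |x| → ∞). At x* = 0, φ(0) = 0 and φ''(0) = 52. Laplace's method then gives
  I(n) ~ sqrt(2π / (n · φ''(0))) · e^(−n φ(0)) = sqrt(2π / (52n)) = sqrt(π/(26n)).
The 16 · x^4 term contributes only at subleading order (an O(1/n) relative correction).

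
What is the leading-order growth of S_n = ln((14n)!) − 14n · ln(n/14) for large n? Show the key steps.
S_n ~ 14n · (ln 196 − 1) + O(ln n)

Stirling: ln((14n)!) = 14n ln(14n) − 14n + O(ln n).
  S_n = 14n ln(14n) − 14n − 14n ln(n/14) + O(ln n)
      = 14n ln(14n) − 14n ln n + 14n ln 14 − 14n + O(ln n)
      = 14n ln 14 + 14n ln 14 − 14n + O(ln n)
      = 14n (ln 196 − 1) + O(ln n).
Numerically ln(196) − 1 ≈ 4.2781.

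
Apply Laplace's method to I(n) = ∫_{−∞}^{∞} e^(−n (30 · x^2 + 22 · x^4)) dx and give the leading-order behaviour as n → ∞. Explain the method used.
I(n) ~ sqrt(π/(30n))

φ(x) = 30 · x^2 + 22 · x^4 has its unique global minimum at x* = 0 (since φ'(x) = 60x + 88x^3 = 0 only at x = 0 for real x with both coefficients positive, and φ → ∞ as |x| → ∞). At x* = 0, φ(0) = 0 and φ''(0) = 60. Laplace's method then gives
  I(n) ~ sqrt(2π / (n · φ''(0))) · e^(−n φ(0)) = sqrt(2π / (60n)) = sqrt(π/(30n)).
The 22 · x^4 term contributes only at subleading order (an O(1/n) relative correction).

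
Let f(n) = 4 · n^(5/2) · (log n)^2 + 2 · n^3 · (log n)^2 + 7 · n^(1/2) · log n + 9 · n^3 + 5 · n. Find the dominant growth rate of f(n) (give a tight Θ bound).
f(n) ∈ Θ(n^3 · (log n)^2)

Compare the terms by growth order. For large n, n^a · (log n)^b dominates n^a' · (log n)^b' iff a > a', or (a = a' and b > b'). Ranking the 5 terms shows the dominant one is 2 · n^3 · (log n)^2. Hence f(n) ∈ Θ(n^3 · (log n)^2).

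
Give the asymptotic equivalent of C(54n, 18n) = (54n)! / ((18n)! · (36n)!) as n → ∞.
C(54n, 18n) ~ (27/4)^(18n) · sqrt(3/(4π·18n))

Write N = 18n. Apply Stirling to each factorial:
  (3N)! ~ sqrt(2π·3N) · (3N/e)^(3N),
  N! ~ sqrt(2π N) · (N/e)^N,
  (2N)! ~ sqrt(2π·2N) · (2N/e)^(2N).
The exponential factors combine to (3N)^(3N) / (N^N · (2N)^(2N)) = 3^(3N)/2^(2N) = (3^3/2^2)^N = (27/4)^N.
The square-root prefactors combine to sqrt(2π·3N) / (sqrt(2π N)·sqrt(2π·2N)) = sqrt(3 / (2π·2·N)) = sqrt(3/(4π·18n)).
Substituting N = 18n: C(54n, 18n) ~ (27/4)^(18n) · sqrt(3/(4π·18n)).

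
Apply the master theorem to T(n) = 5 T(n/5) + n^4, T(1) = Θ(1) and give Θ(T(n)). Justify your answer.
T(n) = Θ(n^4)

log_5 5 ≈ 1.000. f(n) = n^4 dominates n^(log_5 5) since 4 > 1.000, and the regularity condition a·f(n/b) = 5·(n/5)^4 = (5/625)·n^4 ≤ c·f(n) holds with c = 5/625 ≈ 0.008 < 1. So this is Case 3: T(n) = Θ(f(n)) = Θ(n^4).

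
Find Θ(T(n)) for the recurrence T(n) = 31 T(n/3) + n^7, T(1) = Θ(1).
T(n) = Θ(n^7)

log_3 31 ≈ 3.126. f(n) = n^7 dominates n^(log_3 31) since 7 > 3.126, and the regularity condition a·f(n/b) = 31·(n/3)^7 = (31/2187)·n^7 ≤ c·f(n) holds with c = 31/2187 ≈ 0.0142 < 1. So this is Case 3: T(n) = Θ(f(n)) = Θ(n^7).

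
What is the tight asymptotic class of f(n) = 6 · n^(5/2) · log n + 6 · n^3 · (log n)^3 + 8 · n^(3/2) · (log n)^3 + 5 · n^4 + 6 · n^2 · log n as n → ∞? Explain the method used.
f(n) ∈ Θ(n^4)

Compare the terms by growth order. For large n, n^a · (log n)^b dominates n^a' · (log n)^b' iff a > a', or (a = a' and b > b'). Ranking the 5 terms shows the dominant one is 5 · n^4. Hence f(n) ∈ Θ(n^4).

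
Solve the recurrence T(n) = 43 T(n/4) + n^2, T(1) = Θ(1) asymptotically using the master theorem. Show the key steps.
T(n) = Θ(n^(log_4 43))

Master theorem: compare f(n) = n^2 to n^(log_4 43) where log_4 43 ≈ 2.713. Since 2 < log_4 43, we have f(n) = O(n^(log_4 43 − ε)) for some ε > 0 — Case 1. Hence T(n) = Θ(n^(log_4 43)).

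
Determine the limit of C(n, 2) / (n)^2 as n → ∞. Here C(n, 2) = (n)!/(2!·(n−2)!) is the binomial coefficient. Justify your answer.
lim = 1/2! = 1/2

With N = n → ∞: C(N, 2) / N^2 = [N(N−1)…(N−1)] / (2! · N^2) = (1/2!) · 1 · (1 − 1/n). Each factor → 1 as N → ∞, so the limit is 1/2! = 1/2.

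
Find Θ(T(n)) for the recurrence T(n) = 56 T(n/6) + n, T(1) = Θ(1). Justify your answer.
T(n) = Θ(n^(log_6 56))

Master theorem: compare f(n) = n to n^(log_6 56) where log_6 56 ≈ 2.247. Since 1 < log_6 56, we have f(n) = O(n^(log_6 56 − ε)) for some ε > 0 — Case 1. Hence T(n) = Θ(n^(log_6 56)).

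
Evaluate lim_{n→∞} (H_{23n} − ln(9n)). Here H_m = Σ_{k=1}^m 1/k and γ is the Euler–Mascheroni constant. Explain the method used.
lim = ln(23/9) + γ

By Euler-Maclaurin, H_m = ln m + γ + O(1/m). So
  H_{23n} − ln(9n) = ln(23n) + γ − ln(9n) + O(1/n)
                       = ln(23/9) + γ + O(1/n).
Hence the limit is ln(23/9) + γ.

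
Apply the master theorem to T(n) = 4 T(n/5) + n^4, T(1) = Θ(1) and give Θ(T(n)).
T(n) = Θ(n^4)

log_5 4 ≈ 0.861. f(n) = n^4 dominates n^(log_5 4) since 4 > 0.861, and the regularity condition a·f(n/b) = 4·(n/5)^4 = (4/625)·n^4 ≤ c·f(n) holds with c = 4/625 ≈ 0.0064 < 1. So this is Case 3: T(n) = Θ(f(n)) = Θ(n^4).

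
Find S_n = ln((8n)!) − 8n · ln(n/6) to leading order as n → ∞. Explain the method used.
S_n ~ 8n · (ln 48 − 1) + O(ln n)

Stirling: ln((8n)!) = 8n ln(8n) − 8n + O(ln n).
  S_n = 8n ln(8n) − 8n − 8n ln(n/6) + O(ln n)
      = 8n ln(8n) − 8n ln n + 8n ln 6 − 8n + O(ln n)
      = 8n ln 8 + 8n ln 6 − 8n + O(ln n)
      = 8n (ln 48 − 1) + O(ln n).
Numerically ln(48) − 1 ≈ 2.8712.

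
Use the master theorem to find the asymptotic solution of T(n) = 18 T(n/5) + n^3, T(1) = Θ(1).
T(n) = Θ(n^3)

log_5 18 ≈ 1.796. f(n) = n^3 dominates n^(log_5 18) since 3 > 1.796, and the regularity condition a·f(n/b) = 18·(n/5)^3 = (18/125)·n^3 ≤ c·f(n) holds with c = 18/125 ≈ 0.144 < 1. So this is Case 3: T(n) = Θ(f(n)) = Θ(n^3).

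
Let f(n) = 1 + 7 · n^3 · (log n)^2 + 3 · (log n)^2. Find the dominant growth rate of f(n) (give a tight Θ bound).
f(n) ∈ Θ(n^3 · (log n)^2)

Compare the terms by growth order. For large n, n^a · (log n)^b dominates n^a' · (log n)^b' iff a > a', or (a = a' and b > b'). Ranking the 3 terms shows the dominant one is 7 · n^3 · (log n)^2. Hence f(n) ∈ Θ(n^3 · (log n)^2).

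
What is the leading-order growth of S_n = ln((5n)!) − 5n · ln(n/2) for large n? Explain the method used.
S_n ~ 5n · (ln 10 − 1) + O(ln n)

Stirling: ln((5n)!) = 5n ln(5n) − 5n + O(ln n).
  S_n = 5n ln(5n) − 5n − 5n ln(n/2) + O(ln n)
      = 5n ln(5n) − 5n ln n + 5n ln 2 − 5n + O(ln n)
      = 5n ln 5 + 5n ln 2 − 5n + O(ln n)
      = 5n (ln 10 − 1) + O(ln n).
Numerically ln(10) − 1 ≈ 1.3026.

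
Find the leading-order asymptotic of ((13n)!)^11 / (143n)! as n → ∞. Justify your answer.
((13n)!)^11/(143n)! ~ ((2π·13n)^(10/2) / sqrt(11)) · 11^(−11·13n)  →  0

Write N = 13n. Stirling: N! ~ sqrt(2π N)(N/e)^N and (11N)! ~ sqrt(2π·11N)·(11N/e)^(11N).
  (N!)^11/(11N)! ~ (2π N)^(11/2) (N/e)^(11N) / [sqrt(2π·11N) (11N/e)^(11N)]
     = (2π N)^(11/2) / sqrt(2π·11N) · (N/(11N))^(11N)
     = (2π N)^((11−1)/2) / sqrt(11) · 11^(−11N).
Since 11^11 > 1, the factor 11^(−11N) decays exponentially, so the ratio → 0. Substituting N = 13n gives the stated form.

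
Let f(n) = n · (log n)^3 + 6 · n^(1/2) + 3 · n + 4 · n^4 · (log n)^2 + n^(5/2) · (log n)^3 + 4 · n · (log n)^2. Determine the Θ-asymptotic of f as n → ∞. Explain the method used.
f(n) ∈ Θ(n^4 · (log n)^2)

Compare the terms by growth order. For large n, n^a · (log n)^b dominates n^a' · (log n)^b' iff a > a', or (a = a' and b > b'). Ranking the 6 terms shows the dominant one is 4 · n^4 · (log n)^2. Hence f(n) ∈ Θ(n^4 · (log n)^2).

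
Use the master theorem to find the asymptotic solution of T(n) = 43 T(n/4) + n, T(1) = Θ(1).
T(n) = Θ(n^(log_4 43))

Master theorem: compare f(n) = n to n^(log_4 43) where log_4 43 ≈ 2.713. Since 1 < log_4 43, we have f(n) = O(n^(log_4 43 − ε)) for some ε > 0 — Case 1. Hence T(n) = Θ(n^(log_4 43)).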